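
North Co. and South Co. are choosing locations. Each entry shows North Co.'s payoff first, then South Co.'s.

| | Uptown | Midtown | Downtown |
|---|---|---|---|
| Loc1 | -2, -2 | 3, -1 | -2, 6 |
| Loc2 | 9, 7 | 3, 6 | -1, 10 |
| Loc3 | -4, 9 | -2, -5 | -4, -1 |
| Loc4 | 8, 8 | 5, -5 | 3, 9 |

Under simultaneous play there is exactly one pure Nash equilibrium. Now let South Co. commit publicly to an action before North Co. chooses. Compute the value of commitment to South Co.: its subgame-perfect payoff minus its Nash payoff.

0

Backward induction with South Co. moving first.
- Uptown → North Co. plays Loc2 (best of -2, 9, -4, 8); South Co. gets 7.
- Midtown → North Co. plays Loc4 (best of 3, 3, -2, 5); South Co. gets -5.
- Downtown → North Co. plays Loc4 (best of -2, -1, -4, 3); South Co. gets 9.
South Co.'s induced payoffs are 7, -5, 9, so South Co. commits to Downtown. Subgame-perfect outcome: (Loc4, Downtown) with payoffs (3, 9).
Under simultaneous play:
North Co.'s best replies: Uptown→Loc2; Midtown→Loc4; Downtown→Loc4.
South Co.'s best replies: Loc1→Downtown; Loc2→Downtown; Loc3→Uptown; Loc4→Downtown.
The unique mutual best reply is (Loc4, Downtown), giving (3, 9).
South Co.'s commitment gain: 9 − 9 = 0.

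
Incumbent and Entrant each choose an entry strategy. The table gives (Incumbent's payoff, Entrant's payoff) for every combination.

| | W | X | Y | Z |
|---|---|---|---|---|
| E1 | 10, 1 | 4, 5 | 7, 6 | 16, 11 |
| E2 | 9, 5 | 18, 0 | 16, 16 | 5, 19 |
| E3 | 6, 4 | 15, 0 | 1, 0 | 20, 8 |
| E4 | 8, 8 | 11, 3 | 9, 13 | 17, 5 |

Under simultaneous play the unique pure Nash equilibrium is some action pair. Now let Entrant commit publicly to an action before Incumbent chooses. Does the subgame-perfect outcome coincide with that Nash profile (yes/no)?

Incumbent best-responds to each possible Entrant move:
- W: Incumbent compares 10, 9, 6, 8 and picks E1; Entrant would get 1.
- X: Incumbent compares 4, 18, 15, 11 and picks E2; Entrant would get 0.
- Y: Incumbent compares 7, 16, 1, 9 and picks E2; Entrant would get 16.
- Z: Incumbent compares 16, 5, 20, 17 and picks E3; Entrant would get 8.
Entrant's induced payoffs are 1, 0, 16, 8, so Entrant commits to Y. Subgame-perfect outcome: (E2, Y) with payoffs (16, 16).
Under simultaneous play:
Incumbent's best replies: W→E1; X→E2; Y→E2; Z→E3.
Entrant's best replies: E1→Z; E2→Z; E3→Z; E4→Y.
Only (E3, Z) has each player best-responding; Nash payoffs (20, 8).
Sequential outcome (E2, Y) differs from the Nash profile (E3, Z).

no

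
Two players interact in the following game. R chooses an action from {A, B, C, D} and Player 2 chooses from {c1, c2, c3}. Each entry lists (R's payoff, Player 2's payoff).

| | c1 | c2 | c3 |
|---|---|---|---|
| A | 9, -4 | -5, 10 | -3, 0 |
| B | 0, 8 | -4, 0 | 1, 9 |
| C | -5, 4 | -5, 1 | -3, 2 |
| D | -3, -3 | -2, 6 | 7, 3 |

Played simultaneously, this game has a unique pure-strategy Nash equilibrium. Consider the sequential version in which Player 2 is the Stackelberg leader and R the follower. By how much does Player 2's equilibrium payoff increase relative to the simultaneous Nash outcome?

0

Work backward from R's decision.
- c1: BR = A, leader payoff -4.
- c2: BR = D, leader payoff 6.
- c3: BR = D, leader payoff 3.
Player 2's induced payoffs are -4, 6, 3, so Player 2 commits to c2. Subgame-perfect outcome: (D, c2) with payoffs (-2, 6).
For the simultaneous game, intersect best replies.
R's best replies: c1→A; c2→D; c3→D.
Player 2's best replies: A→c2; B→c3; C→c1; D→c2.
The unique mutual best reply is (D, c2), giving (-2, 6).
Player 2's commitment gain: 6 − 6 = 0.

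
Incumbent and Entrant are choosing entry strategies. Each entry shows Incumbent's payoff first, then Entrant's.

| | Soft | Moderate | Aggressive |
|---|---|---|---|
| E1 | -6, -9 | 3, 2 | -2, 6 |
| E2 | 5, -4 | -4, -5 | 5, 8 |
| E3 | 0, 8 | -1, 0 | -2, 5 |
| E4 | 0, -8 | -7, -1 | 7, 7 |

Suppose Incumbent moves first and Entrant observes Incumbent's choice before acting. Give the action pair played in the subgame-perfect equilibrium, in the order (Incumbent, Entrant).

Work backward from Entrant's decision.
- E1: BR = Aggressive, leader payoff -2.
- E2: BR = Aggressive, leader payoff 5.
- E3: BR = Soft, leader payoff 0.
- E4: BR = Aggressive, leader payoff 7.
Incumbent's induced payoffs are -2, 5, 0, 7, so Incumbent commits to E4. Subgame-perfect outcome: (E4, Aggressive) with payoffs (7, 7).

(E4, Aggressive)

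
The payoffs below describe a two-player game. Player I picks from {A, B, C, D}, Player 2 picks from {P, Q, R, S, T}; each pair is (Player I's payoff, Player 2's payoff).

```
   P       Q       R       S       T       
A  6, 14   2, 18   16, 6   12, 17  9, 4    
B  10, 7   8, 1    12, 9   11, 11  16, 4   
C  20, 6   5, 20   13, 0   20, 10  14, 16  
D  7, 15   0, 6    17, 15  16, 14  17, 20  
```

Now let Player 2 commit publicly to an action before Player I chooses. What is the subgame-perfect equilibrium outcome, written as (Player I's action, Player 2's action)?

(D, T)

Backward induction with Player 2 moving first.
- P: BR = C, leader payoff 6.
- Q: BR = B, leader payoff 1.
- R: BR = D, leader payoff 15.
- S: BR = C, leader payoff 10.
- T: BR = D, leader payoff 20.
Maximizing over 6, 1, 15, 10, 20, Player 2 chooses T. Subgame-perfect outcome: (D, T) with payoffs (17, 20).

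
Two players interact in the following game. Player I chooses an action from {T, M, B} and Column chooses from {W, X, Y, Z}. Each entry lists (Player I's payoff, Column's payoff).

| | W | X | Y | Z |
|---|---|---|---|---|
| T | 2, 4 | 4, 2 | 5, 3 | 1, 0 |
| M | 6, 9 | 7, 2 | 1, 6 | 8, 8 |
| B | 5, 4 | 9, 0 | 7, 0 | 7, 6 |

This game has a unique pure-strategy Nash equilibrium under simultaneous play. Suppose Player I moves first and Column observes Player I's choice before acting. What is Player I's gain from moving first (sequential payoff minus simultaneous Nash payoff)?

1

Work backward from Column's decision.
- T: BR = W, leader payoff 2.
- M: BR = W, leader payoff 6.
- B: BR = Z, leader payoff 7.
Maximizing over 2, 6, 7, Player I chooses B. Subgame-perfect outcome: (B, Z) with payoffs (7, 6).
For the simultaneous game, intersect best replies.
Player I's best replies: W→M; X→B; Y→B; Z→M.
Column's best replies: T→W; M→W; B→Z.
The unique mutual best reply is (M, W), giving (6, 9).
Player I's commitment gain: 7 − 6 = 1.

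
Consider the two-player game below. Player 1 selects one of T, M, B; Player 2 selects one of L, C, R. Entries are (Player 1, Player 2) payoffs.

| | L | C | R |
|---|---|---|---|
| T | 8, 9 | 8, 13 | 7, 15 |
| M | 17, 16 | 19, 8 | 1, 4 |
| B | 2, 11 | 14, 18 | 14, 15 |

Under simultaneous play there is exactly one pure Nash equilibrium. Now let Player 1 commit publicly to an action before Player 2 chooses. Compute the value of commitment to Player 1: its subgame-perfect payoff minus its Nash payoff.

Work backward from Player 2's decision.
- T: Player 2 compares 9, 13, 15 and picks R; Player 1 would get 7.
- M: Player 2 compares 16, 8, 4 and picks L; Player 1 would get 17.
- B: Player 2 compares 11, 18, 15 and picks C; Player 1 would get 14.
Among 7, 17, 14, the best is 17 at M. Subgame-perfect outcome: (M, L) with payoffs (17, 16).
For the simultaneous game, intersect best replies.
Player 1's best replies: L→M; C→M; R→B.
Player 2's best replies: T→R; M→L; B→C.
The unique mutual best reply is (M, L), giving (17, 16).
Player 1's commitment gain: 17 − 17 = 0.

0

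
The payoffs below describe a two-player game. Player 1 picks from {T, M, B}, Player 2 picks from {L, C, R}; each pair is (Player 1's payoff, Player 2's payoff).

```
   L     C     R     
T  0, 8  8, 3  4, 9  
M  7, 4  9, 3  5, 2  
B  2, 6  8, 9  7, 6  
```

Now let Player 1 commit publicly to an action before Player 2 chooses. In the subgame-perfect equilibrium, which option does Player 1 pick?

B

Work backward from Player 2's decision.
- T: Player 2 compares 8, 3, 9 and picks R; Player 1 would get 4.
- M: Player 2 compares 4, 3, 2 and picks L; Player 1 would get 7.
- B: Player 2 compares 6, 9, 6 and picks C; Player 1 would get 8.
Maximizing over 4, 7, 8, Player 1 chooses B. Subgame-perfect outcome: (B, C) with payoffs (8, 9).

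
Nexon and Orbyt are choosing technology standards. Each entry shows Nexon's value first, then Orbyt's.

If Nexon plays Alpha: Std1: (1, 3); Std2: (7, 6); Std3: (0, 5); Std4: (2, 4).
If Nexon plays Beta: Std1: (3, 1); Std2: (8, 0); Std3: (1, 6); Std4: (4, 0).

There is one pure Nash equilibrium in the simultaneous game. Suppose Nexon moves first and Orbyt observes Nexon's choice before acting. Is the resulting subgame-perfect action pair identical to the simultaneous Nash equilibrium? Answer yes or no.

Solve by backward induction (Nexon leads).
- Alpha → Orbyt plays Std2 (best of 3, 6, 5, 4); Nexon gets 7.
- Beta → Orbyt plays Std3 (best of 1, 0, 6, 0); Nexon gets 1.
Maximizing over 7, 1, Nexon chooses Alpha. Subgame-perfect outcome: (Alpha, Std2) with payoffs (7, 6).
Now find the simultaneous Nash equilibrium.
Nexon's best replies: Std1→Beta; Std2→Beta; Std3→Beta; Std4→Beta.
Orbyt's best replies: Alpha→Std2; Beta→Std3.
The unique mutual best reply is (Beta, Std3), giving (1, 6).
Sequential outcome (Alpha, Std2) differs from the Nash profile (Beta, Std3).

no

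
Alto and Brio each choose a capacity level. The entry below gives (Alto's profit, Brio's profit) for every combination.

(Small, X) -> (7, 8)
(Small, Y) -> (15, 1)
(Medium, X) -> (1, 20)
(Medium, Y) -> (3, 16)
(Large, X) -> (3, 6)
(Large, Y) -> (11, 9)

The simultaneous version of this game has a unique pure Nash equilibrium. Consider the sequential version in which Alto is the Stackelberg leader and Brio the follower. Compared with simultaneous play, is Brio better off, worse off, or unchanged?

Brio best-responds to each possible Alto move:
- Small → Brio plays X (best of 8, 1); Alto gets 7.
- Medium → Brio plays X (best of 20, 16); Alto gets 1.
- Large → Brio plays Y (best of 6, 9); Alto gets 11.
Alto's induced payoffs are 7, 1, 11, so Alto commits to Large. Subgame-perfect outcome: (Large, Y) with payoffs (11, 9).
For the simultaneous game, intersect best replies.
Alto's best replies: X→Small; Y→Small.
Brio's best replies: Small→X; Medium→X; Large→Y.
The unique mutual best reply is (Small, X), giving (7, 8).
Brio earns 9 sequentially versus 8 at the Nash outcome: better off.

better off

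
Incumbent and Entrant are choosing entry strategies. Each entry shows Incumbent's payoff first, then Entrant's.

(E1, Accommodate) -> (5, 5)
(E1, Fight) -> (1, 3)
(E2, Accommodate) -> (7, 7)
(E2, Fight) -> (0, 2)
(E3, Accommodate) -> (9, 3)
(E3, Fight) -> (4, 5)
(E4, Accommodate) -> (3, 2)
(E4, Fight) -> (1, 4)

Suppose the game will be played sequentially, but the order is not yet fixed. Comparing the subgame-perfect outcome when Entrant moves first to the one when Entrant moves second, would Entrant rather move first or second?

second

If Incumbent leads: Entrant's best replies are E1→Accommodate, E2→Accommodate, E3→Fight, E4→Fight; Incumbent's induced payoffs 5, 7, 4, 1; outcome (E2, Accommodate), payoffs (7, 7).
If Entrant leads: Incumbent's best replies are Accommodate→E3, Fight→E3; Entrant's induced payoffs 3, 5; outcome (E3, Fight), payoffs (4, 5).
Entrant gets 5 moving first and 7 moving second, so Entrant prefers to move second.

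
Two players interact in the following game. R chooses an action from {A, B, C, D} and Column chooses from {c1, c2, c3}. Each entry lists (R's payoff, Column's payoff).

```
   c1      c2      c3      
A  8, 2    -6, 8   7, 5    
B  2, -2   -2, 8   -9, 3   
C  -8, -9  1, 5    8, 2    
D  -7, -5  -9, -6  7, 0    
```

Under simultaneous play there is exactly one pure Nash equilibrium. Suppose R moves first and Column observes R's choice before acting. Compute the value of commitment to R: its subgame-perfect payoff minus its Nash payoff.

Work backward from Column's decision.
- A: Column compares 2, 8, 5 and picks c2; R would get -6.
- B: Column compares -2, 8, 3 and picks c2; R would get -2.
- C: Column compares -9, 5, 2 and picks c2; R would get 1.
- D: Column compares -5, -6, 0 and picks c3; R would get 7.
R's induced payoffs are -6, -2, 1, 7, so R commits to D. Subgame-perfect outcome: (D, c3) with payoffs (7, 0).
For the simultaneous game, intersect best replies.
R's best replies: c1→A; c2→C; c3→C.
Column's best replies: A→c2; B→c2; C→c2; D→c3.
The unique mutual best reply is (C, c2), giving (1, 5).
R's commitment gain: 7 − 1 = 6.

6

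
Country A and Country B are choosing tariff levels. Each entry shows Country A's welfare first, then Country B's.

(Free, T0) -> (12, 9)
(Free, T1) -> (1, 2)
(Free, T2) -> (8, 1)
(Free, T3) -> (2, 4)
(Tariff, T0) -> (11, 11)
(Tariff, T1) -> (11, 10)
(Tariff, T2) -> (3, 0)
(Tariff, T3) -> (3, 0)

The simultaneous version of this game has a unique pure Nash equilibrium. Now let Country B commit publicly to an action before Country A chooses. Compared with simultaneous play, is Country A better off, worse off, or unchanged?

worse off

Backward induction with Country B moving first.
- T0: Country A compares 12, 11 and picks Free; Country B would get 9.
- T1: Country A compares 1, 11 and picks Tariff; Country B would get 10.
- T2: Country A compares 8, 3 and picks Free; Country B would get 1.
- T3: Country A compares 2, 3 and picks Tariff; Country B would get 0.
Country B's induced payoffs are 9, 10, 1, 0, so Country B commits to T1. Subgame-perfect outcome: (Tariff, T1) with payoffs (11, 10).
For the simultaneous game, intersect best replies.
Country A's best replies: T0→Free; T1→Tariff; T2→Free; T3→Tariff.
Country B's best replies: Free→T0; Tariff→T0.
Only (Free, T0) has each player best-responding; Nash payoffs (12, 9).
Country A earns 11 sequentially versus 12 at the Nash outcome: worse off.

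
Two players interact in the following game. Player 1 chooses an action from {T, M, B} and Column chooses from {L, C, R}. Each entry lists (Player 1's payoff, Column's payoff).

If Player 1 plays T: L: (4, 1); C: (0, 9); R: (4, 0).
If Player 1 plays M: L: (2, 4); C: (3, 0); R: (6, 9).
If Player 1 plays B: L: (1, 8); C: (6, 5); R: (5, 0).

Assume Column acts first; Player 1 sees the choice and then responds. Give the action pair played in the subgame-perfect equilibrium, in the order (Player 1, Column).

Work backward from Player 1's decision.
- L → Player 1 plays T (best of 4, 2, 1); Column gets 1.
- C → Player 1 plays B (best of 0, 3, 6); Column gets 5.
- R → Player 1 plays M (best of 4, 6, 5); Column gets 9.
Column's induced payoffs are 1, 5, 9, so Column commits to R. Subgame-perfect outcome: (M, R) with payoffs (6, 9).

(M, R)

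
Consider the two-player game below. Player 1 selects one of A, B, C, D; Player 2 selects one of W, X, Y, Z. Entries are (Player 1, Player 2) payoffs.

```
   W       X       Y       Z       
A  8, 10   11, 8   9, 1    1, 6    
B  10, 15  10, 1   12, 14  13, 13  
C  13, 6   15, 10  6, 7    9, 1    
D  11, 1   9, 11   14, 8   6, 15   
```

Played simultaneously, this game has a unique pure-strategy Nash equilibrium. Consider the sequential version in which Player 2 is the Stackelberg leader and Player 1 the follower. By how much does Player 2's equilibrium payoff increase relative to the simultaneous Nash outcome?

3

Player 1 best-responds to each possible Player 2 move:
- W: Player 1 compares 8, 10, 13, 11 and picks C; Player 2 would get 6.
- X: Player 1 compares 11, 10, 15, 9 and picks C; Player 2 would get 10.
- Y: Player 1 compares 9, 12, 6, 14 and picks D; Player 2 would get 8.
- Z: Player 1 compares 1, 13, 9, 6 and picks B; Player 2 would get 13.
Among 6, 10, 8, 13, the best is 13 at Z. Subgame-perfect outcome: (B, Z) with payoffs (13, 13).
Now find the simultaneous Nash equilibrium.
Player 1's best replies: W→C; X→C; Y→D; Z→B.
Player 2's best replies: A→W; B→W; C→X; D→Z.
Only (C, X) has each player best-responding; Nash payoffs (15, 10).
Player 2's commitment gain: 13 − 10 = 3.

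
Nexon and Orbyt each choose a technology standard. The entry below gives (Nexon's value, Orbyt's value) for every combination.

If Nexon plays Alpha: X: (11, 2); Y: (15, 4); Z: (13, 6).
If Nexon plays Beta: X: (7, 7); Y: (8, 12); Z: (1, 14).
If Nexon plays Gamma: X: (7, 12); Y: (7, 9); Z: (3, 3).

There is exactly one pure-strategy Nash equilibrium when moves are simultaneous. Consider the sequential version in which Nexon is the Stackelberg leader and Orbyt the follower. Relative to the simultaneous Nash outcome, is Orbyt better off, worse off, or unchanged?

Work backward from Orbyt's decision.
- Alpha → Orbyt plays Z (best of 2, 4, 6); Nexon gets 13.
- Beta → Orbyt plays Z (best of 7, 12, 14); Nexon gets 1.
- Gamma → Orbyt plays X (best of 12, 9, 3); Nexon gets 7.
Maximizing over 13, 1, 7, Nexon chooses Alpha. Subgame-perfect outcome: (Alpha, Z) with payoffs (13, 6).
Under simultaneous play:
Nexon's best replies: X→Alpha; Y→Alpha; Z→Alpha.
Orbyt's best replies: Alpha→Z; Beta→Z; Gamma→X.
Only (Alpha, Z) has each player best-responding; Nash payoffs (13, 6).
Orbyt earns 6 sequentially versus 6 at the Nash outcome: unchanged.

unchanged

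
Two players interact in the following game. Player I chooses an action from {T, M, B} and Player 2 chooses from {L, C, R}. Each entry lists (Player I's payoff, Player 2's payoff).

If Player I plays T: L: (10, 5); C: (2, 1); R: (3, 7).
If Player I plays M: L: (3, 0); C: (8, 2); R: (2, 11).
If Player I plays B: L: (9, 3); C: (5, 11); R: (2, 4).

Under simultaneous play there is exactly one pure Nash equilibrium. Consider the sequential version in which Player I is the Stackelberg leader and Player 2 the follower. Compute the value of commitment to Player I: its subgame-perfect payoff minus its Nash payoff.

2

Backward induction with Player I moving first.
- T: Player 2 compares 5, 1, 7 and picks R; Player I would get 3.
- M: Player 2 compares 0, 2, 11 and picks R; Player I would get 2.
- B: Player 2 compares 3, 11, 4 and picks C; Player I would get 5.
Among 3, 2, 5, the best is 5 at B. Subgame-perfect outcome: (B, C) with payoffs (5, 11).
Under simultaneous play:
Player I's best replies: L→T; C→M; R→T.
Player 2's best replies: T→R; M→R; B→C.
Only (T, R) has each player best-responding; Nash payoffs (3, 7).
Player I's commitment gain: 5 − 3 = 2.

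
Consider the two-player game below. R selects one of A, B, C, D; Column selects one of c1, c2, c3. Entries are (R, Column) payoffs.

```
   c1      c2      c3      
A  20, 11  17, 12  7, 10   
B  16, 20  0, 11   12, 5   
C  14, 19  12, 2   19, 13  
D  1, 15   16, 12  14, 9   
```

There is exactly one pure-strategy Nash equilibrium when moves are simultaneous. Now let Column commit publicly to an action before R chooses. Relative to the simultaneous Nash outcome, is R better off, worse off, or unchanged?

R best-responds to each possible Column move:
- c1 → R plays A (best of 20, 16, 14, 1); Column gets 11.
- c2 → R plays A (best of 17, 0, 12, 16); Column gets 12.
- c3 → R plays C (best of 7, 12, 19, 14); Column gets 13.
Maximizing over 11, 12, 13, Column chooses c3. Subgame-perfect outcome: (C, c3) with payoffs (19, 13).
For the simultaneous game, intersect best replies.
R's best replies: c1→A; c2→A; c3→C.
Column's best replies: A→c2; B→c1; C→c1; D→c1.
The unique mutual best reply is (A, c2), giving (17, 12).
R earns 19 sequentially versus 17 at the Nash outcome: better off.

better off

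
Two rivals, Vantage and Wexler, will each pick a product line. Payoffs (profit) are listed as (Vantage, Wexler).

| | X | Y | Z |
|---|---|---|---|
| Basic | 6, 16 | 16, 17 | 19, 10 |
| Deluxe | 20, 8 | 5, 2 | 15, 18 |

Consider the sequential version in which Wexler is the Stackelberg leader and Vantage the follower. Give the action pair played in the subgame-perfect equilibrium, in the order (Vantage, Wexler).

(Basic, Y)

Vantage best-responds to each possible Wexler move:
- X → Vantage plays Deluxe (best of 6, 20); Wexler gets 8.
- Y → Vantage plays Basic (best of 16, 5); Wexler gets 17.
- Z → Vantage plays Basic (best of 19, 15); Wexler gets 10.
Among 8, 17, 10, the best is 17 at Y. Subgame-perfect outcome: (Basic, Y) with payoffs (16, 17).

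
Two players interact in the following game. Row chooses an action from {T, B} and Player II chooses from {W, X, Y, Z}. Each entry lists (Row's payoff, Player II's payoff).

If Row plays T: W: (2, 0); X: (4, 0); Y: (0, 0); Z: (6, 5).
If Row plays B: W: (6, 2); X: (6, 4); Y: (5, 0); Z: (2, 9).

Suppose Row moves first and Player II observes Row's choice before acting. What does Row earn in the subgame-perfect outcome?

6

Player II best-responds to each possible Row move:
- T → Player II plays Z (best of 0, 0, 0, 5); Row gets 6.
- B → Player II plays Z (best of 2, 4, 0, 9); Row gets 2.
Among 6, 2, the best is 6 at T. Subgame-perfect outcome: (T, Z) with payoffs (6, 5).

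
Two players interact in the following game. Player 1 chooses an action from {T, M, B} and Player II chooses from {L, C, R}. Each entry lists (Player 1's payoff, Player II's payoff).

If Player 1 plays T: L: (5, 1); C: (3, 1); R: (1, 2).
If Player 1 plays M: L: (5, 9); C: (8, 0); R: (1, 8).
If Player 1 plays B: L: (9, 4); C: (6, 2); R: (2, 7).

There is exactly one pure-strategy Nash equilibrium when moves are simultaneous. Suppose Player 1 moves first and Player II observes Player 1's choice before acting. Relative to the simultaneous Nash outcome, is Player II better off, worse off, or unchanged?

better off

Backward induction with Player 1 moving first.
- T: Player II compares 1, 1, 2 and picks R; Player 1 would get 1.
- M: Player II compares 9, 0, 8 and picks L; Player 1 would get 5.
- B: Player II compares 4, 2, 7 and picks R; Player 1 would get 2.
Maximizing over 1, 5, 2, Player 1 chooses M. Subgame-perfect outcome: (M, L) with payoffs (5, 9).
Now find the simultaneous Nash equilibrium.
Player 1's best replies: L→B; C→M; R→B.
Player II's best replies: T→R; M→L; B→R.
The unique mutual best reply is (B, R), giving (2, 7).
Player II earns 9 sequentially versus 7 at the Nash outcome: better off.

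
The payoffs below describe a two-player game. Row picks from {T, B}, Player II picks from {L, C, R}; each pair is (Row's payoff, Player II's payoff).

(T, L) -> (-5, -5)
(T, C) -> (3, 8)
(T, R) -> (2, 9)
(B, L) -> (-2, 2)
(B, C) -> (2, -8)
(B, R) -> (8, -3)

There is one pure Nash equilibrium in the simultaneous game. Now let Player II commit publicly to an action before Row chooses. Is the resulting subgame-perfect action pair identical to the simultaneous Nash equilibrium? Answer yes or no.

Solve by backward induction (Player II leads).
- L → Row plays B (best of -5, -2); Player II gets 2.
- C → Row plays T (best of 3, 2); Player II gets 8.
- R → Row plays B (best of 2, 8); Player II gets -3.
Among 2, 8, -3, the best is 8 at C. Subgame-perfect outcome: (T, C) with payoffs (3, 8).
For the simultaneous game, intersect best replies.
Row's best replies: L→B; C→T; R→B.
Player II's best replies: T→R; B→L.
Only (B, L) has each player best-responding; Nash payoffs (-2, 2).
Sequential outcome (T, C) differs from the Nash profile (B, L).

no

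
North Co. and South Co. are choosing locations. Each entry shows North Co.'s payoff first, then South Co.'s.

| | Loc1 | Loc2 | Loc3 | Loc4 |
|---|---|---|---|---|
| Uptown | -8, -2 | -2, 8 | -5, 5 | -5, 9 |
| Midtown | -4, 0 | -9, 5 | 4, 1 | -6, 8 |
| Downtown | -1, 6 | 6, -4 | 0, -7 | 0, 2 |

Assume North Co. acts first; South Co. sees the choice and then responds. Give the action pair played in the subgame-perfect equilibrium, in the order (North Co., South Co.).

Solve by backward induction (North Co. leads).
- Uptown: South Co. compares -2, 8, 5, 9 and picks Loc4; North Co. would get -5.
- Midtown: South Co. compares 0, 5, 1, 8 and picks Loc4; North Co. would get -6.
- Downtown: South Co. compares 6, -4, -7, 2 and picks Loc1; North Co. would get -1.
North Co.'s induced payoffs are -5, -6, -1, so North Co. commits to Downtown. Subgame-perfect outcome: (Downtown, Loc1) with payoffs (-1, 6).

(Downtown, Loc1)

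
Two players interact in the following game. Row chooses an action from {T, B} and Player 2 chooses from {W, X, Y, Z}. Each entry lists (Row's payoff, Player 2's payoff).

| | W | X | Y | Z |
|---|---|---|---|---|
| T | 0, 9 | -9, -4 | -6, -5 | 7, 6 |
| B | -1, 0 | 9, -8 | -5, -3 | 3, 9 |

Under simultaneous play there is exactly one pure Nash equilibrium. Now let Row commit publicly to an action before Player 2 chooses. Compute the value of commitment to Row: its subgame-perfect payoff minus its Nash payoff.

Backward induction with Row moving first.
- T: BR = W, leader payoff 0.
- B: BR = Z, leader payoff 3.
Maximizing over 0, 3, Row chooses B. Subgame-perfect outcome: (B, Z) with payoffs (3, 9).
For the simultaneous game, intersect best replies.
Row's best replies: W→T; X→B; Y→B; Z→T.
Player 2's best replies: T→W; B→Z.
The unique mutual best reply is (T, W), giving (0, 9).
Row's commitment gain: 3 − 0 = 3.

3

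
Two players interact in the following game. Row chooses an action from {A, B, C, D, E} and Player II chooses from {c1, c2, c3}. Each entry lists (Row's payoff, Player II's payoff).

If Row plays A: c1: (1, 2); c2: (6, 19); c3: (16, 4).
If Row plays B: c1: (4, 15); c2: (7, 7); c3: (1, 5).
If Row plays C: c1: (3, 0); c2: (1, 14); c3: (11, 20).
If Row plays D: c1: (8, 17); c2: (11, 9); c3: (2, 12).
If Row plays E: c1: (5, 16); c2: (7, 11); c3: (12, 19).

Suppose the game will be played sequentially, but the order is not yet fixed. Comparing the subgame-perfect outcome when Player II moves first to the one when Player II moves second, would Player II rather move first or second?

second

If Row leads: Player II's best replies are A→c2, B→c1, C→c3, D→c1, E→c3; Row's induced payoffs 6, 4, 11, 8, 12; outcome (E, c3), payoffs (12, 19).
If Player II leads: Row's best replies are c1→D, c2→D, c3→A; Player II's induced payoffs 17, 9, 4; outcome (D, c1), payoffs (8, 17).
Player II gets 17 moving first and 19 moving second, so Player II prefers to move second.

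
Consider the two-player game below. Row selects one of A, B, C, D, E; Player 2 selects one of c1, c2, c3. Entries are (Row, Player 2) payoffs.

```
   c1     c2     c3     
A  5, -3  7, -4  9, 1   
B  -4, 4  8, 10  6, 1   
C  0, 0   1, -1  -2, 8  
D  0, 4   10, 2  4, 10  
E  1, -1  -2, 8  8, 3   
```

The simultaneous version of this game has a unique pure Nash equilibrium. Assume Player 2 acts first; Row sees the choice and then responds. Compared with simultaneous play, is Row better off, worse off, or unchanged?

Work backward from Row's decision.
- c1: BR = A, leader payoff -3.
- c2: BR = D, leader payoff 2.
- c3: BR = A, leader payoff 1.
Among -3, 2, 1, the best is 2 at c2. Subgame-perfect outcome: (D, c2) with payoffs (10, 2).
For the simultaneous game, intersect best replies.
Row's best replies: c1→A; c2→D; c3→A.
Player 2's best replies: A→c3; B→c2; C→c3; D→c3; E→c2.
The unique mutual best reply is (A, c3), giving (9, 1).
Row earns 10 sequentially versus 9 at the Nash outcome: better off.

better off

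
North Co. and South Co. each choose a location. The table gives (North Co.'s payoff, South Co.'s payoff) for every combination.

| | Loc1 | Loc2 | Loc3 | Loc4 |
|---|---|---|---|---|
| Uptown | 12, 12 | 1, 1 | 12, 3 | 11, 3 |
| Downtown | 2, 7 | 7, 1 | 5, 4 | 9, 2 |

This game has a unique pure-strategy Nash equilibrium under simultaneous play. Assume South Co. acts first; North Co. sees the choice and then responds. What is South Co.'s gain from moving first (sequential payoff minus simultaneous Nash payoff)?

Work backward from North Co.'s decision.
- Loc1: North Co. compares 12, 2 and picks Uptown; South Co. would get 12.
- Loc2: North Co. compares 1, 7 and picks Downtown; South Co. would get 1.
- Loc3: North Co. compares 12, 5 and picks Uptown; South Co. would get 3.
- Loc4: North Co. compares 11, 9 and picks Uptown; South Co. would get 3.
South Co.'s induced payoffs are 12, 1, 3, 3, so South Co. commits to Loc1. Subgame-perfect outcome: (Uptown, Loc1) with payoffs (12, 12).
Under simultaneous play:
North Co.'s best replies: Loc1→Uptown; Loc2→Downtown; Loc3→Uptown; Loc4→Uptown.
South Co.'s best replies: Uptown→Loc1; Downtown→Loc1.
The unique mutual best reply is (Uptown, Loc1), giving (12, 12).
South Co.'s commitment gain: 12 − 12 = 0.

0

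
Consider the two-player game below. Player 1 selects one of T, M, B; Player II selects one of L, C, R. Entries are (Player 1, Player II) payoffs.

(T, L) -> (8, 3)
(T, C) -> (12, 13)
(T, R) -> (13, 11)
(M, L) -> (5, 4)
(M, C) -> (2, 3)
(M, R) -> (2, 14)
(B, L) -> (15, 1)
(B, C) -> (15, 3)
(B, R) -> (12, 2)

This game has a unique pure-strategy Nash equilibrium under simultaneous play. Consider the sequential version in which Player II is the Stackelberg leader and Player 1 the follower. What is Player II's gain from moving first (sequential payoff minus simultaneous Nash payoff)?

Backward induction with Player II moving first.
- L: BR = B, leader payoff 1.
- C: BR = B, leader payoff 3.
- R: BR = T, leader payoff 11.
Maximizing over 1, 3, 11, Player II chooses R. Subgame-perfect outcome: (T, R) with payoffs (13, 11).
Under simultaneous play:
Player 1's best replies: L→B; C→B; R→T.
Player II's best replies: T→C; M→R; B→C.
The unique mutual best reply is (B, C), giving (15, 3).
Player II's commitment gain: 11 − 3 = 8.

8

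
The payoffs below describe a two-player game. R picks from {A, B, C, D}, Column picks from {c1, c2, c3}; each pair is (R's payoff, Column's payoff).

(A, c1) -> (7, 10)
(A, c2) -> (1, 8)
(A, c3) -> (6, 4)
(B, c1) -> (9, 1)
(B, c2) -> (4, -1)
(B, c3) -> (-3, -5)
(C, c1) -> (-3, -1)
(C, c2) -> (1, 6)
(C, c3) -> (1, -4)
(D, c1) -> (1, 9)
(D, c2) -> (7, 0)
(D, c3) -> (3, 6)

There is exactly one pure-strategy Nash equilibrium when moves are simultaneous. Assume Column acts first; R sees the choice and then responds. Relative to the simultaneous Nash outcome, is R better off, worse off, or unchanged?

Backward induction with Column moving first.
- c1: R compares 7, 9, -3, 1 and picks B; Column would get 1.
- c2: R compares 1, 4, 1, 7 and picks D; Column would get 0.
- c3: R compares 6, -3, 1, 3 and picks A; Column would get 4.
Maximizing over 1, 0, 4, Column chooses c3. Subgame-perfect outcome: (A, c3) with payoffs (6, 4).
Under simultaneous play:
R's best replies: c1→B; c2→D; c3→A.
Column's best replies: A→c1; B→c1; C→c2; D→c1.
Only (B, c1) has each player best-responding; Nash payoffs (9, 1).
R earns 6 sequentially versus 9 at the Nash outcome: worse off.

worse off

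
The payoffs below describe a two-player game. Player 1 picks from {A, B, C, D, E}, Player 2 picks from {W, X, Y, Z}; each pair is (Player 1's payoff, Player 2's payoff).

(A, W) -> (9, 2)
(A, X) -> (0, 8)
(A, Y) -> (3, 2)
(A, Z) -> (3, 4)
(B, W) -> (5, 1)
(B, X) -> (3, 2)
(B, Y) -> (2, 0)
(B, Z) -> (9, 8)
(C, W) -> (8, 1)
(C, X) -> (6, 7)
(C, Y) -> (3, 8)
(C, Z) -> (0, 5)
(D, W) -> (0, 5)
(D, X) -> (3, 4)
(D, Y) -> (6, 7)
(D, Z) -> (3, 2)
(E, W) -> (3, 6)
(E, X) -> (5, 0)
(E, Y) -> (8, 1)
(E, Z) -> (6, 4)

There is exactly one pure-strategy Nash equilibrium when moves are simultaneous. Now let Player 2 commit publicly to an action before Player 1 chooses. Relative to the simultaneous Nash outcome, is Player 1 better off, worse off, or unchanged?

unchanged

Backward induction with Player 2 moving first.
- W: BR = A, leader payoff 2.
- X: BR = C, leader payoff 7.
- Y: BR = E, leader payoff 1.
- Z: BR = B, leader payoff 8.
Player 2's induced payoffs are 2, 7, 1, 8, so Player 2 commits to Z. Subgame-perfect outcome: (B, Z) with payoffs (9, 8).
Under simultaneous play:
Player 1's best replies: W→A; X→C; Y→E; Z→B.
Player 2's best replies: A→X; B→Z; C→Y; D→Y; E→W.
Only (B, Z) has each player best-responding; Nash payoffs (9, 8).
Player 1 earns 9 sequentially versus 9 at the Nash outcome: unchanged.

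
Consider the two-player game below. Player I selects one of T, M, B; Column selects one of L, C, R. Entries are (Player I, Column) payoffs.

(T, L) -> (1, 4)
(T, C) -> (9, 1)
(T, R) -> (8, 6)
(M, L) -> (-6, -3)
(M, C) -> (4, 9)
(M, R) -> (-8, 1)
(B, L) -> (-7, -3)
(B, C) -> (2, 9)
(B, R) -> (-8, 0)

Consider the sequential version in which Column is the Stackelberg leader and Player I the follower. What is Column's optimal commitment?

Backward induction with Column moving first.
- L: Player I compares 1, -6, -7 and picks T; Column would get 4.
- C: Player I compares 9, 4, 2 and picks T; Column would get 1.
- R: Player I compares 8, -8, -8 and picks T; Column would get 6.
Maximizing over 4, 1, 6, Column chooses R. Subgame-perfect outcome: (T, R) with payoffs (8, 6).

R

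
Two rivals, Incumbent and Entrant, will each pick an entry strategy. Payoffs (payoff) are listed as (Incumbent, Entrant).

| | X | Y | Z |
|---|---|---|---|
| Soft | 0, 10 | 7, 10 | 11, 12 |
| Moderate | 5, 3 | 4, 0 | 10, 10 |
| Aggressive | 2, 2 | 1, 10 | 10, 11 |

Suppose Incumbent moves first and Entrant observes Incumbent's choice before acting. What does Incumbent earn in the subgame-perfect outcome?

11

Solve by backward induction (Incumbent leads).
- Soft: Entrant compares 10, 10, 12 and picks Z; Incumbent would get 11.
- Moderate: Entrant compares 3, 0, 10 and picks Z; Incumbent would get 10.
- Aggressive: Entrant compares 2, 10, 11 and picks Z; Incumbent would get 10.
Incumbent's induced payoffs are 11, 10, 10, so Incumbent commits to Soft. Subgame-perfect outcome: (Soft, Z) with payoffs (11, 12).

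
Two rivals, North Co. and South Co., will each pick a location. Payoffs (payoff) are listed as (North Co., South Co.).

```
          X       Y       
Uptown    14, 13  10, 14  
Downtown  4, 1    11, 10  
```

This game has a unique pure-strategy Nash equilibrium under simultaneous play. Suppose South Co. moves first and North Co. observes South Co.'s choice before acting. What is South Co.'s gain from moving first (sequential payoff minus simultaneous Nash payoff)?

3

Backward induction with South Co. moving first.
- X: BR = Uptown, leader payoff 13.
- Y: BR = Downtown, leader payoff 10.
South Co.'s induced payoffs are 13, 10, so South Co. commits to X. Subgame-perfect outcome: (Uptown, X) with payoffs (14, 13).
Under simultaneous play:
North Co.'s best replies: X→Uptown; Y→Downtown.
South Co.'s best replies: Uptown→Y; Downtown→Y.
Only (Downtown, Y) has each player best-responding; Nash payoffs (11, 10).
South Co.'s commitment gain: 13 − 10 = 3.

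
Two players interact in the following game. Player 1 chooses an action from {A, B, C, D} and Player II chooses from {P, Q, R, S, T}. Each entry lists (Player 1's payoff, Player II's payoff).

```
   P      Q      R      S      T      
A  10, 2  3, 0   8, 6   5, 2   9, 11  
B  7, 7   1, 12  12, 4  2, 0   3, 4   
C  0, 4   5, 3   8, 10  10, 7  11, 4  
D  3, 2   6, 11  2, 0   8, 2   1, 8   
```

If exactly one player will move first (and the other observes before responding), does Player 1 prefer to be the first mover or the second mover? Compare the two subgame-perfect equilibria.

If Player 1 leads: Player II's best replies are A→T, B→Q, C→R, D→Q; Player 1's induced payoffs 9, 1, 8, 6; outcome (A, T), payoffs (9, 11).
If Player II leads: Player 1's best replies are P→A, Q→D, R→B, S→C, T→C; Player II's induced payoffs 2, 11, 4, 7, 4; outcome (D, Q), payoffs (6, 11).
Player 1 gets 9 moving first and 6 moving second, so Player 1 prefers to move first.

first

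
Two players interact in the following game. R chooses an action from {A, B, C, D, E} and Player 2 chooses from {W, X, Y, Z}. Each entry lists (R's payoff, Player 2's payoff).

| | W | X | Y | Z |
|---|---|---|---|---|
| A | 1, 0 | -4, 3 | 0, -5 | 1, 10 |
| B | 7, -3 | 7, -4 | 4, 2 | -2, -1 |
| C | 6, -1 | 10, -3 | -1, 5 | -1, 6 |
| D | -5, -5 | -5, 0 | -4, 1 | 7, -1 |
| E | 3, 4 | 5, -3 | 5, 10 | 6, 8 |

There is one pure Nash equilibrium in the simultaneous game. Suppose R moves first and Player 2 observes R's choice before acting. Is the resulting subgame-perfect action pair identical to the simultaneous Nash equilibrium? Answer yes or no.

Solve by backward induction (R leads).
- A → Player 2 plays Z (best of 0, 3, -5, 10); R gets 1.
- B → Player 2 plays Y (best of -3, -4, 2, -1); R gets 4.
- C → Player 2 plays Z (best of -1, -3, 5, 6); R gets -1.
- D → Player 2 plays Y (best of -5, 0, 1, -1); R gets -4.
- E → Player 2 plays Y (best of 4, -3, 10, 8); R gets 5.
Maximizing over 1, 4, -1, -4, 5, R chooses E. Subgame-perfect outcome: (E, Y) with payoffs (5, 10).
For the simultaneous game, intersect best replies.
R's best replies: W→B; X→C; Y→E; Z→D.
Player 2's best replies: A→Z; B→Y; C→Z; D→Y; E→Y.
The unique mutual best reply is (E, Y), giving (5, 10).
Sequential outcome (E, Y) coincides with the Nash profile (E, Y).

yes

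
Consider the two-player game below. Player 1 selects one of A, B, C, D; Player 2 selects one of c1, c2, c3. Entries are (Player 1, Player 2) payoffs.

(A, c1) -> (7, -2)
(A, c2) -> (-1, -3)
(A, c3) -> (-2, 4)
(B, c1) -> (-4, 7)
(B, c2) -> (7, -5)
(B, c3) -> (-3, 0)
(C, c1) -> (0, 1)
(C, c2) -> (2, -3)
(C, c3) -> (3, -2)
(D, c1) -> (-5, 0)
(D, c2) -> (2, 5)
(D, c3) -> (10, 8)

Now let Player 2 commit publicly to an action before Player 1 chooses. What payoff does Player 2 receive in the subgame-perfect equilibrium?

Work backward from Player 1's decision.
- c1: Player 1 compares 7, -4, 0, -5 and picks A; Player 2 would get -2.
- c2: Player 1 compares -1, 7, 2, 2 and picks B; Player 2 would get -5.
- c3: Player 1 compares -2, -3, 3, 10 and picks D; Player 2 would get 8.
Player 2's induced payoffs are -2, -5, 8, so Player 2 commits to c3. Subgame-perfect outcome: (D, c3) with payoffs (10, 8).

8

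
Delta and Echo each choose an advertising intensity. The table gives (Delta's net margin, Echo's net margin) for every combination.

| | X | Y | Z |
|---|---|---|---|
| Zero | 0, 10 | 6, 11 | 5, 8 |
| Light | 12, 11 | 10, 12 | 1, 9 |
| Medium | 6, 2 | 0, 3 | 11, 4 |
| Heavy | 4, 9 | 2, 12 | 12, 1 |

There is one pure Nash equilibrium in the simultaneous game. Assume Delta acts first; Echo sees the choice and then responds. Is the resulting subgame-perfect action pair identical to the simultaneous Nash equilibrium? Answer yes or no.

no

Backward induction with Delta moving first.
- Zero: BR = Y, leader payoff 6.
- Light: BR = Y, leader payoff 10.
- Medium: BR = Z, leader payoff 11.
- Heavy: BR = Y, leader payoff 2.
Among 6, 10, 11, 2, the best is 11 at Medium. Subgame-perfect outcome: (Medium, Z) with payoffs (11, 4).
Now find the simultaneous Nash equilibrium.
Delta's best replies: X→Light; Y→Light; Z→Heavy.
Echo's best replies: Zero→Y; Light→Y; Medium→Z; Heavy→Y.
Only (Light, Y) has each player best-responding; Nash payoffs (10, 12).
Sequential outcome (Medium, Z) differs from the Nash profile (Light, Y).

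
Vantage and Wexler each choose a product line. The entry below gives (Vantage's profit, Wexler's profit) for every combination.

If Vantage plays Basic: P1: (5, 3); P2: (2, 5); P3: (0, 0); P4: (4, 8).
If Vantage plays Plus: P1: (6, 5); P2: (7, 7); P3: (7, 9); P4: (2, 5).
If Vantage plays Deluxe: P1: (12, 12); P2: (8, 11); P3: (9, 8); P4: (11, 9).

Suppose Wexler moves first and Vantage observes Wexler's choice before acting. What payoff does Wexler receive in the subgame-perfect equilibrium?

Vantage best-responds to each possible Wexler move:
- P1 → Vantage plays Deluxe (best of 5, 6, 12); Wexler gets 12.
- P2 → Vantage plays Deluxe (best of 2, 7, 8); Wexler gets 11.
- P3 → Vantage plays Deluxe (best of 0, 7, 9); Wexler gets 8.
- P4 → Vantage plays Deluxe (best of 4, 2, 11); Wexler gets 9.
Wexler's induced payoffs are 12, 11, 8, 9, so Wexler commits to P1. Subgame-perfect outcome: (Deluxe, P1) with payoffs (12, 12).

12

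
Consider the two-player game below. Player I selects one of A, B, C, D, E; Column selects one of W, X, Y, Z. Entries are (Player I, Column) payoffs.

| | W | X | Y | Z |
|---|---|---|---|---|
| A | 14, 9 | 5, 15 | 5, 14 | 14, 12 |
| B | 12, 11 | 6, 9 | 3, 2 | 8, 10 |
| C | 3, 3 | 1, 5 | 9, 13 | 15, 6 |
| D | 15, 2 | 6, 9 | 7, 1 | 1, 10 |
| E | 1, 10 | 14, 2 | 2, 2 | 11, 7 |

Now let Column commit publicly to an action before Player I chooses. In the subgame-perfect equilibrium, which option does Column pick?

Backward induction with Column moving first.
- W → Player I plays D (best of 14, 12, 3, 15, 1); Column gets 2.
- X → Player I plays E (best of 5, 6, 1, 6, 14); Column gets 2.
- Y → Player I plays C (best of 5, 3, 9, 7, 2); Column gets 13.
- Z → Player I plays C (best of 14, 8, 15, 1, 11); Column gets 6.
Column's induced payoffs are 2, 2, 13, 6, so Column commits to Y. Subgame-perfect outcome: (C, Y) with payoffs (9, 13).

Y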